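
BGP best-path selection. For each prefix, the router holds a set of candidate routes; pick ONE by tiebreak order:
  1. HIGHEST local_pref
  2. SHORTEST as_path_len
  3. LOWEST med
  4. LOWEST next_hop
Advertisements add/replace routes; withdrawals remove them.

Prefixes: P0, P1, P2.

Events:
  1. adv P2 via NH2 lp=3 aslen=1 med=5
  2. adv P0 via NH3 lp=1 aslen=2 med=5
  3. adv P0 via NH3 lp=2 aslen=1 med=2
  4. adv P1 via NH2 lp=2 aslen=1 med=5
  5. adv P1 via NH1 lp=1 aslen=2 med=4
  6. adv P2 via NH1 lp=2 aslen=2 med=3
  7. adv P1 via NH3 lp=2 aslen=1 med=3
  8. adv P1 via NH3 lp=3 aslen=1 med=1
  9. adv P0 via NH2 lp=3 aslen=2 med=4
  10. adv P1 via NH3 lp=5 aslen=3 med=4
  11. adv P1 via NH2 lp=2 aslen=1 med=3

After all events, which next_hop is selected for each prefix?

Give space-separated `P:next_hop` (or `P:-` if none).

Op 1: best P0=- P1=- P2=NH2
Op 2: best P0=NH3 P1=- P2=NH2
Op 3: best P0=NH3 P1=- P2=NH2
Op 4: best P0=NH3 P1=NH2 P2=NH2
Op 5: best P0=NH3 P1=NH2 P2=NH2
Op 6: best P0=NH3 P1=NH2 P2=NH2
Op 7: best P0=NH3 P1=NH3 P2=NH2
Op 8: best P0=NH3 P1=NH3 P2=NH2
Op 9: best P0=NH2 P1=NH3 P2=NH2
Op 10: best P0=NH2 P1=NH3 P2=NH2
Op 11: best P0=NH2 P1=NH3 P2=NH2

Answer: P0:NH2 P1:NH3 P2:NH2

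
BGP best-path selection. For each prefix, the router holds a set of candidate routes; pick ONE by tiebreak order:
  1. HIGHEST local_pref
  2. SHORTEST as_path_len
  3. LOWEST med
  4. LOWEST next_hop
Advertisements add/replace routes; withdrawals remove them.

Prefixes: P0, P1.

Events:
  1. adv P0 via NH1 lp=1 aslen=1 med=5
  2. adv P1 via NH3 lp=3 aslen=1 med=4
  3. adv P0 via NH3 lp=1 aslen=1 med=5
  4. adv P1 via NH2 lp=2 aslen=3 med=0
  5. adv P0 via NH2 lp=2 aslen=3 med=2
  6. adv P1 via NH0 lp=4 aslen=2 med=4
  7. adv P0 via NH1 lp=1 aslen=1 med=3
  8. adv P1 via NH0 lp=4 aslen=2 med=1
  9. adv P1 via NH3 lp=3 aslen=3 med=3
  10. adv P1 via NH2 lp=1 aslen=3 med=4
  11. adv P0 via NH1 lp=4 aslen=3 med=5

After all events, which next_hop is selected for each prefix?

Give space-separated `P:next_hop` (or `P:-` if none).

Answer: P0:NH1 P1:NH0

Derivation:
Op 1: best P0=NH1 P1=-
Op 2: best P0=NH1 P1=NH3
Op 3: best P0=NH1 P1=NH3
Op 4: best P0=NH1 P1=NH3
Op 5: best P0=NH2 P1=NH3
Op 6: best P0=NH2 P1=NH0
Op 7: best P0=NH2 P1=NH0
Op 8: best P0=NH2 P1=NH0
Op 9: best P0=NH2 P1=NH0
Op 10: best P0=NH2 P1=NH0
Op 11: best P0=NH1 P1=NH0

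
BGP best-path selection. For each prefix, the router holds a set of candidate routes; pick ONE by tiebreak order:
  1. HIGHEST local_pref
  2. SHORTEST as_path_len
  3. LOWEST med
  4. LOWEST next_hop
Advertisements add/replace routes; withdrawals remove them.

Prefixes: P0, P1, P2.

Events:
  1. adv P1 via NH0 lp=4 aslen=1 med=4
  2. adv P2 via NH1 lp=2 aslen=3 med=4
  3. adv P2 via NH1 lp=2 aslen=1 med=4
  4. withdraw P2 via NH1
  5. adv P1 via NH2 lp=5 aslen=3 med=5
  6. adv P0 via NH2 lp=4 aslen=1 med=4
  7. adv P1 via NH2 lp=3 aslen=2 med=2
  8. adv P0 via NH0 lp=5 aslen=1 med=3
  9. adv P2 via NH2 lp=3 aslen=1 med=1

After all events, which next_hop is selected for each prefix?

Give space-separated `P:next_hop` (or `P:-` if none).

Answer: P0:NH0 P1:NH0 P2:NH2

Derivation:
Op 1: best P0=- P1=NH0 P2=-
Op 2: best P0=- P1=NH0 P2=NH1
Op 3: best P0=- P1=NH0 P2=NH1
Op 4: best P0=- P1=NH0 P2=-
Op 5: best P0=- P1=NH2 P2=-
Op 6: best P0=NH2 P1=NH2 P2=-
Op 7: best P0=NH2 P1=NH0 P2=-
Op 8: best P0=NH0 P1=NH0 P2=-
Op 9: best P0=NH0 P1=NH0 P2=NH2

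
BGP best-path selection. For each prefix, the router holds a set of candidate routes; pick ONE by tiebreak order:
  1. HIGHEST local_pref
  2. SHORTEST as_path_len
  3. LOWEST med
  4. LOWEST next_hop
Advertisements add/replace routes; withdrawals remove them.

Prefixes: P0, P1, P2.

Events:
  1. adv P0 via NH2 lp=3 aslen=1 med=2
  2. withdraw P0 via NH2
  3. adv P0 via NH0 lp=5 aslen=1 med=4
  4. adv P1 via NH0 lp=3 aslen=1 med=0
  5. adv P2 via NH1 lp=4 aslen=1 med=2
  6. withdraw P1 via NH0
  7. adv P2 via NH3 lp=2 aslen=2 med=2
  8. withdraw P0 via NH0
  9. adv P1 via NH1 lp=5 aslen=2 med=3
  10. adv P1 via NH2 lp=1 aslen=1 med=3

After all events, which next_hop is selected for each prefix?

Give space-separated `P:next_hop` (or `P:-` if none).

Op 1: best P0=NH2 P1=- P2=-
Op 2: best P0=- P1=- P2=-
Op 3: best P0=NH0 P1=- P2=-
Op 4: best P0=NH0 P1=NH0 P2=-
Op 5: best P0=NH0 P1=NH0 P2=NH1
Op 6: best P0=NH0 P1=- P2=NH1
Op 7: best P0=NH0 P1=- P2=NH1
Op 8: best P0=- P1=- P2=NH1
Op 9: best P0=- P1=NH1 P2=NH1
Op 10: best P0=- P1=NH1 P2=NH1

Answer: P0:- P1:NH1 P2:NH1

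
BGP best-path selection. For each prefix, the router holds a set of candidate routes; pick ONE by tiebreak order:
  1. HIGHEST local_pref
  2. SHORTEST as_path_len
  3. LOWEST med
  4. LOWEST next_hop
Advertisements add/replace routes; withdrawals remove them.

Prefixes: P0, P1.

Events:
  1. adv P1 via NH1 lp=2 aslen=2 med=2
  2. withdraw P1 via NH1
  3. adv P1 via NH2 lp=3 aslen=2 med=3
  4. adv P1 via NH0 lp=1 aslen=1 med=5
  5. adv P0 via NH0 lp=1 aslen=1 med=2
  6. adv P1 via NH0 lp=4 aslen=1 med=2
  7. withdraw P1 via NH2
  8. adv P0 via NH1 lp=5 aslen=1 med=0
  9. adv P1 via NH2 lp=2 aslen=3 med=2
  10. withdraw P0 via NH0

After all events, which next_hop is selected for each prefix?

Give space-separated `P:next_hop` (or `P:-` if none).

Op 1: best P0=- P1=NH1
Op 2: best P0=- P1=-
Op 3: best P0=- P1=NH2
Op 4: best P0=- P1=NH2
Op 5: best P0=NH0 P1=NH2
Op 6: best P0=NH0 P1=NH0
Op 7: best P0=NH0 P1=NH0
Op 8: best P0=NH1 P1=NH0
Op 9: best P0=NH1 P1=NH0
Op 10: best P0=NH1 P1=NH0

Answer: P0:NH1 P1:NH0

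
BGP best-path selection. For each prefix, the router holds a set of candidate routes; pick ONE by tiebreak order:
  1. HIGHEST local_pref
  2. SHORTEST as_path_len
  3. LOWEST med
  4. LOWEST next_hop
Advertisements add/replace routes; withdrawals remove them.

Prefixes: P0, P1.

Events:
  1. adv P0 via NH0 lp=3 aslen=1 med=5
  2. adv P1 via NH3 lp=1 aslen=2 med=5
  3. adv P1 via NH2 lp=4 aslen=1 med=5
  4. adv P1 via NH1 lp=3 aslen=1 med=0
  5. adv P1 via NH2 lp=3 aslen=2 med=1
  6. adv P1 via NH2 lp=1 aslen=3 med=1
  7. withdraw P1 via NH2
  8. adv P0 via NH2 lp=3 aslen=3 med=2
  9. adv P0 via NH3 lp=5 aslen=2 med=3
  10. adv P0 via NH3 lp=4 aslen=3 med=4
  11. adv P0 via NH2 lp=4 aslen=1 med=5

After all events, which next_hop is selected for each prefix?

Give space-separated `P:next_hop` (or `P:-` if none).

Op 1: best P0=NH0 P1=-
Op 2: best P0=NH0 P1=NH3
Op 3: best P0=NH0 P1=NH2
Op 4: best P0=NH0 P1=NH2
Op 5: best P0=NH0 P1=NH1
Op 6: best P0=NH0 P1=NH1
Op 7: best P0=NH0 P1=NH1
Op 8: best P0=NH0 P1=NH1
Op 9: best P0=NH3 P1=NH1
Op 10: best P0=NH3 P1=NH1
Op 11: best P0=NH2 P1=NH1

Answer: P0:NH2 P1:NH1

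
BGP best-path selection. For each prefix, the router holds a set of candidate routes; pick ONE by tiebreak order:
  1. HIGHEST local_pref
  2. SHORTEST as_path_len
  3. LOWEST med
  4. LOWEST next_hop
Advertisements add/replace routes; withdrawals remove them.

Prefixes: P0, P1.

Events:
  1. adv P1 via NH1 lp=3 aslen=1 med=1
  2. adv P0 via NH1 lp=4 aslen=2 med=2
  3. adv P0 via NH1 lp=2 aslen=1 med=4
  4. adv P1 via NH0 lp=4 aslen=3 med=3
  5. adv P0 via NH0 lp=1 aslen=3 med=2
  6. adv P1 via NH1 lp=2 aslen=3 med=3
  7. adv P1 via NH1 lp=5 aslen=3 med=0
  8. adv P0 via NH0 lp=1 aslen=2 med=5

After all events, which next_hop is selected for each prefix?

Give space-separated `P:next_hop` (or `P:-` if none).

Op 1: best P0=- P1=NH1
Op 2: best P0=NH1 P1=NH1
Op 3: best P0=NH1 P1=NH1
Op 4: best P0=NH1 P1=NH0
Op 5: best P0=NH1 P1=NH0
Op 6: best P0=NH1 P1=NH0
Op 7: best P0=NH1 P1=NH1
Op 8: best P0=NH1 P1=NH1

Answer: P0:NH1 P1:NH1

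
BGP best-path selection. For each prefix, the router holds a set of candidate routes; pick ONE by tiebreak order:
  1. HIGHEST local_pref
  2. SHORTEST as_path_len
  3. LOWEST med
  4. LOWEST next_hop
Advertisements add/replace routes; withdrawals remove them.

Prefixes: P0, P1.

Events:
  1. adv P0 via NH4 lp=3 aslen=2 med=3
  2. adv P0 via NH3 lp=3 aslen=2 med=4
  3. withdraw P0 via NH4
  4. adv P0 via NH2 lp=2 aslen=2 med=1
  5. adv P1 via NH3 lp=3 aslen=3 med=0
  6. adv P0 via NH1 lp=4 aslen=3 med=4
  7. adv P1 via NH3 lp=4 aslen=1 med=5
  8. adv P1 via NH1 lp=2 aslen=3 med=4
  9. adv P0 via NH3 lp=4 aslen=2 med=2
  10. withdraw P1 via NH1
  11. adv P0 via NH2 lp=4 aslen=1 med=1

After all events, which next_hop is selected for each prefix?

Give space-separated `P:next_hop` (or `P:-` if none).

Op 1: best P0=NH4 P1=-
Op 2: best P0=NH4 P1=-
Op 3: best P0=NH3 P1=-
Op 4: best P0=NH3 P1=-
Op 5: best P0=NH3 P1=NH3
Op 6: best P0=NH1 P1=NH3
Op 7: best P0=NH1 P1=NH3
Op 8: best P0=NH1 P1=NH3
Op 9: best P0=NH3 P1=NH3
Op 10: best P0=NH3 P1=NH3
Op 11: best P0=NH2 P1=NH3

Answer: P0:NH2 P1:NH3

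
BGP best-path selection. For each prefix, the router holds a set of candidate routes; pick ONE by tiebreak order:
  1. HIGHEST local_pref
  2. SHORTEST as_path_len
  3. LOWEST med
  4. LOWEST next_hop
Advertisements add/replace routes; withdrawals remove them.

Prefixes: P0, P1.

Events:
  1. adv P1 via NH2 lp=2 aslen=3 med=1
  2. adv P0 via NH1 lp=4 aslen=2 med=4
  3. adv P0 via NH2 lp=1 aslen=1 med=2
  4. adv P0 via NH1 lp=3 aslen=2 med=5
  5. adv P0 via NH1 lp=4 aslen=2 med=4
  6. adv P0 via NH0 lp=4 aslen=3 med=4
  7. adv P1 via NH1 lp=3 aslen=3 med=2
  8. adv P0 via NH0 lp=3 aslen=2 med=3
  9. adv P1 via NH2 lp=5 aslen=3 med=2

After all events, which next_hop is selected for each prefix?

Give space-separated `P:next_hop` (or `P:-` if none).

Op 1: best P0=- P1=NH2
Op 2: best P0=NH1 P1=NH2
Op 3: best P0=NH1 P1=NH2
Op 4: best P0=NH1 P1=NH2
Op 5: best P0=NH1 P1=NH2
Op 6: best P0=NH1 P1=NH2
Op 7: best P0=NH1 P1=NH1
Op 8: best P0=NH1 P1=NH1
Op 9: best P0=NH1 P1=NH2

Answer: P0:NH1 P1:NH2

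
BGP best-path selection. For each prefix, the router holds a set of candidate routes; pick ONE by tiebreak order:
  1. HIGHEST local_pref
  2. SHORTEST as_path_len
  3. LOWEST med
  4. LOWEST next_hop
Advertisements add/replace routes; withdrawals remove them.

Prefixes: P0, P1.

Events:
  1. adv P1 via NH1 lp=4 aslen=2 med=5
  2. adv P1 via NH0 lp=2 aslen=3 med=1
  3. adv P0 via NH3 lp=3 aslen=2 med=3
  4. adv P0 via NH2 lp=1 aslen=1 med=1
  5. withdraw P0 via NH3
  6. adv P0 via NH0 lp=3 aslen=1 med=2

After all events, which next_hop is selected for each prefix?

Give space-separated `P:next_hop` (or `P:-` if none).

Op 1: best P0=- P1=NH1
Op 2: best P0=- P1=NH1
Op 3: best P0=NH3 P1=NH1
Op 4: best P0=NH3 P1=NH1
Op 5: best P0=NH2 P1=NH1
Op 6: best P0=NH0 P1=NH1

Answer: P0:NH0 P1:NH1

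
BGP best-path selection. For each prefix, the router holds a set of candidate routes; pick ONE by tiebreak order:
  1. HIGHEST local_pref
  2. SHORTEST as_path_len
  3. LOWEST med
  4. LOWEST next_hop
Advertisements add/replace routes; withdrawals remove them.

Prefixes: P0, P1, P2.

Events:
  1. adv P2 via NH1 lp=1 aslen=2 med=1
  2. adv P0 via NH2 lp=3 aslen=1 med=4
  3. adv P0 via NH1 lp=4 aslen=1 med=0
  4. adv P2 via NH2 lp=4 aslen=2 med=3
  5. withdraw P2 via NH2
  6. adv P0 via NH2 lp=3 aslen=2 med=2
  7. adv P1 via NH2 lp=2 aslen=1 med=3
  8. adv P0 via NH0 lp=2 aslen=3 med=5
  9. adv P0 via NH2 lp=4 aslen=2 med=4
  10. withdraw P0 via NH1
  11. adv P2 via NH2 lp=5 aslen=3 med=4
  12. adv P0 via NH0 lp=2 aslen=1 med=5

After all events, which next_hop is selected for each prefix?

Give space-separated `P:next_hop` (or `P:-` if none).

Op 1: best P0=- P1=- P2=NH1
Op 2: best P0=NH2 P1=- P2=NH1
Op 3: best P0=NH1 P1=- P2=NH1
Op 4: best P0=NH1 P1=- P2=NH2
Op 5: best P0=NH1 P1=- P2=NH1
Op 6: best P0=NH1 P1=- P2=NH1
Op 7: best P0=NH1 P1=NH2 P2=NH1
Op 8: best P0=NH1 P1=NH2 P2=NH1
Op 9: best P0=NH1 P1=NH2 P2=NH1
Op 10: best P0=NH2 P1=NH2 P2=NH1
Op 11: best P0=NH2 P1=NH2 P2=NH2
Op 12: best P0=NH2 P1=NH2 P2=NH2

Answer: P0:NH2 P1:NH2 P2:NH2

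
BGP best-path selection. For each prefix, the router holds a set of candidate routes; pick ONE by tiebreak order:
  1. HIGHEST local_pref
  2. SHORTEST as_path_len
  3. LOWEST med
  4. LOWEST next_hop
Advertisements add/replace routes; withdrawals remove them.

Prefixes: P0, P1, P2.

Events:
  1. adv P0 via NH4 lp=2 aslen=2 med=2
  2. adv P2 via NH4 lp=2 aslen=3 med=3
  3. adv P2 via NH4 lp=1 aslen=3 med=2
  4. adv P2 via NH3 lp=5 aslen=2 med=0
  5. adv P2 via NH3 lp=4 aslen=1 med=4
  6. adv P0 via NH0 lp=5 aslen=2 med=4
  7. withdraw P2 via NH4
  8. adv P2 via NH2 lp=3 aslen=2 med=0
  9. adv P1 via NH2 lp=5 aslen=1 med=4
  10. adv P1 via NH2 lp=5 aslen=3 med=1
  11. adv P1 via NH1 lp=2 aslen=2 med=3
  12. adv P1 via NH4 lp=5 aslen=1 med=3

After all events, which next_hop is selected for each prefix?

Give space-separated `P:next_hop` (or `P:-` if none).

Answer: P0:NH0 P1:NH4 P2:NH3

Derivation:
Op 1: best P0=NH4 P1=- P2=-
Op 2: best P0=NH4 P1=- P2=NH4
Op 3: best P0=NH4 P1=- P2=NH4
Op 4: best P0=NH4 P1=- P2=NH3
Op 5: best P0=NH4 P1=- P2=NH3
Op 6: best P0=NH0 P1=- P2=NH3
Op 7: best P0=NH0 P1=- P2=NH3
Op 8: best P0=NH0 P1=- P2=NH3
Op 9: best P0=NH0 P1=NH2 P2=NH3
Op 10: best P0=NH0 P1=NH2 P2=NH3
Op 11: best P0=NH0 P1=NH2 P2=NH3
Op 12: best P0=NH0 P1=NH4 P2=NH3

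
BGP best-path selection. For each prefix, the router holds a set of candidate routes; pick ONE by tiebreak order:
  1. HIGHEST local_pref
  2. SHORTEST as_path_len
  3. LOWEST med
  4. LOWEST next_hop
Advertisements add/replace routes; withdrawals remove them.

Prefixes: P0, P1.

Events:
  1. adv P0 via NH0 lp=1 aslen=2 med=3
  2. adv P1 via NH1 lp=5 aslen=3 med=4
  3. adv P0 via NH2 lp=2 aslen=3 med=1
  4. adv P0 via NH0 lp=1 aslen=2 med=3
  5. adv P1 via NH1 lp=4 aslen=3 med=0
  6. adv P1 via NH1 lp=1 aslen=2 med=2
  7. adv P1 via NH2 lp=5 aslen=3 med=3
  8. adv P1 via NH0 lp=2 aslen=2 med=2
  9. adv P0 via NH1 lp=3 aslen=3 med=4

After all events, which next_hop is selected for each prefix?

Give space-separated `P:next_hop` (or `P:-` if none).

Answer: P0:NH1 P1:NH2

Derivation:
Op 1: best P0=NH0 P1=-
Op 2: best P0=NH0 P1=NH1
Op 3: best P0=NH2 P1=NH1
Op 4: best P0=NH2 P1=NH1
Op 5: best P0=NH2 P1=NH1
Op 6: best P0=NH2 P1=NH1
Op 7: best P0=NH2 P1=NH2
Op 8: best P0=NH2 P1=NH2
Op 9: best P0=NH1 P1=NH2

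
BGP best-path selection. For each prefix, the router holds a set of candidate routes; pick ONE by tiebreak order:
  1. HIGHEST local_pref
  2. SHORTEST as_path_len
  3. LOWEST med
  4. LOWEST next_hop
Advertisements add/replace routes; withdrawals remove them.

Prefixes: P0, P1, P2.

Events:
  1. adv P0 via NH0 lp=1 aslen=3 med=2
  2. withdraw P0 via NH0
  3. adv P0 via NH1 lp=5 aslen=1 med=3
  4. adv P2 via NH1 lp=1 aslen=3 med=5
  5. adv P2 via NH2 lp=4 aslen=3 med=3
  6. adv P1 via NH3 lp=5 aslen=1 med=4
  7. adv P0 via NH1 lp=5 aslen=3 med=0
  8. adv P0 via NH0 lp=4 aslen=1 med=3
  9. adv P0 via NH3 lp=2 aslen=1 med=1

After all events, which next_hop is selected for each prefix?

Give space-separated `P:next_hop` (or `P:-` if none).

Answer: P0:NH1 P1:NH3 P2:NH2

Derivation:
Op 1: best P0=NH0 P1=- P2=-
Op 2: best P0=- P1=- P2=-
Op 3: best P0=NH1 P1=- P2=-
Op 4: best P0=NH1 P1=- P2=NH1
Op 5: best P0=NH1 P1=- P2=NH2
Op 6: best P0=NH1 P1=NH3 P2=NH2
Op 7: best P0=NH1 P1=NH3 P2=NH2
Op 8: best P0=NH1 P1=NH3 P2=NH2
Op 9: best P0=NH1 P1=NH3 P2=NH2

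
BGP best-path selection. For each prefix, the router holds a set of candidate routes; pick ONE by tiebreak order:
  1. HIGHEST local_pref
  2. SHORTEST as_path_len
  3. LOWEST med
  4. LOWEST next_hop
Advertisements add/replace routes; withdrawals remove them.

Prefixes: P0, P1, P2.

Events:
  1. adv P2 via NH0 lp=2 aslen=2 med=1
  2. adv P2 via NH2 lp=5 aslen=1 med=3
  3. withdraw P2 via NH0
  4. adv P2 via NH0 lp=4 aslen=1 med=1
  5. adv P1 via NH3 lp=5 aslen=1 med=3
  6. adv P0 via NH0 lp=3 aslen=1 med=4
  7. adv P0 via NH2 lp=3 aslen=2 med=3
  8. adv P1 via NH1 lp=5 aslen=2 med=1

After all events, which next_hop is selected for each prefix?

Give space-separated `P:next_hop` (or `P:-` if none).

Op 1: best P0=- P1=- P2=NH0
Op 2: best P0=- P1=- P2=NH2
Op 3: best P0=- P1=- P2=NH2
Op 4: best P0=- P1=- P2=NH2
Op 5: best P0=- P1=NH3 P2=NH2
Op 6: best P0=NH0 P1=NH3 P2=NH2
Op 7: best P0=NH0 P1=NH3 P2=NH2
Op 8: best P0=NH0 P1=NH3 P2=NH2

Answer: P0:NH0 P1:NH3 P2:NH2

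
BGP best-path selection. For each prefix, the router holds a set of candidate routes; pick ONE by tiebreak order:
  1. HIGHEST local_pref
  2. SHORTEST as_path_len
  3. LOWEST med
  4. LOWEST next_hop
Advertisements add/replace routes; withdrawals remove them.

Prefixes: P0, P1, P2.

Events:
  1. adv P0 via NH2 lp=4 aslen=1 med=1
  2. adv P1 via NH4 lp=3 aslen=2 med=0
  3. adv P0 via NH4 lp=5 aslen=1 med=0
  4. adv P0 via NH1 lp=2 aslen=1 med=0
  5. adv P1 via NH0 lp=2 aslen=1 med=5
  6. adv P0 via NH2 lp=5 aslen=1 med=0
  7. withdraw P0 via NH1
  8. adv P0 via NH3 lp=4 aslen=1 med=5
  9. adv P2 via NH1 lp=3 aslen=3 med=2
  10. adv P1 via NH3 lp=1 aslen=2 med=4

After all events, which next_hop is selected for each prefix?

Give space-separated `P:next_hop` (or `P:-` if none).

Answer: P0:NH2 P1:NH4 P2:NH1

Derivation:
Op 1: best P0=NH2 P1=- P2=-
Op 2: best P0=NH2 P1=NH4 P2=-
Op 3: best P0=NH4 P1=NH4 P2=-
Op 4: best P0=NH4 P1=NH4 P2=-
Op 5: best P0=NH4 P1=NH4 P2=-
Op 6: best P0=NH2 P1=NH4 P2=-
Op 7: best P0=NH2 P1=NH4 P2=-
Op 8: best P0=NH2 P1=NH4 P2=-
Op 9: best P0=NH2 P1=NH4 P2=NH1
Op 10: best P0=NH2 P1=NH4 P2=NH1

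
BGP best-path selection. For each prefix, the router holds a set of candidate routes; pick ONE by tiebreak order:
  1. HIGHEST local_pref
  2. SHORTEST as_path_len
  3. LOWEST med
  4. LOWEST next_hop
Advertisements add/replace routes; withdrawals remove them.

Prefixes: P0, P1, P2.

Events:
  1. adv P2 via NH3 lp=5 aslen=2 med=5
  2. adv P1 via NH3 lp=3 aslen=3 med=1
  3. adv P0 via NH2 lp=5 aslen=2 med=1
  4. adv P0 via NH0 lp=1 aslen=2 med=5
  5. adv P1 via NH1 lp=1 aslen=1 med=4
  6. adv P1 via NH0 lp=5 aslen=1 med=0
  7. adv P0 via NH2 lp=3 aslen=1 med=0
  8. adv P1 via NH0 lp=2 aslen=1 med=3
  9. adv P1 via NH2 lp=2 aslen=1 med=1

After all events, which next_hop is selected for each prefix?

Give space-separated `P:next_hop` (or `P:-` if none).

Answer: P0:NH2 P1:NH3 P2:NH3

Derivation:
Op 1: best P0=- P1=- P2=NH3
Op 2: best P0=- P1=NH3 P2=NH3
Op 3: best P0=NH2 P1=NH3 P2=NH3
Op 4: best P0=NH2 P1=NH3 P2=NH3
Op 5: best P0=NH2 P1=NH3 P2=NH3
Op 6: best P0=NH2 P1=NH0 P2=NH3
Op 7: best P0=NH2 P1=NH0 P2=NH3
Op 8: best P0=NH2 P1=NH3 P2=NH3
Op 9: best P0=NH2 P1=NH3 P2=NH3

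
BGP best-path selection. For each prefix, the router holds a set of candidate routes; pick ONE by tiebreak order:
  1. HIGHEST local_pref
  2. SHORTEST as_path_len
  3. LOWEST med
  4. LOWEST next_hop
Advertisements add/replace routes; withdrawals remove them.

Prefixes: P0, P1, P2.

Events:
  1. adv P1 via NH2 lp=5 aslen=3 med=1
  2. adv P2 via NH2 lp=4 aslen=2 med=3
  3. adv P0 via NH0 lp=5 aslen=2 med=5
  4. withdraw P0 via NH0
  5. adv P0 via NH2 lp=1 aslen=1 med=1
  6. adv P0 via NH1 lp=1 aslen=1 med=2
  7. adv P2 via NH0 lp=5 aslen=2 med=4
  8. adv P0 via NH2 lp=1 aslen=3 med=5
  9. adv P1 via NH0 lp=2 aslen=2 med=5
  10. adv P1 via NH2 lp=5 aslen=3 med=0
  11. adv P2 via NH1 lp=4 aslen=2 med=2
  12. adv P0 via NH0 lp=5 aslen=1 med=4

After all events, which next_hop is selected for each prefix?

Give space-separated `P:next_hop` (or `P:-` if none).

Op 1: best P0=- P1=NH2 P2=-
Op 2: best P0=- P1=NH2 P2=NH2
Op 3: best P0=NH0 P1=NH2 P2=NH2
Op 4: best P0=- P1=NH2 P2=NH2
Op 5: best P0=NH2 P1=NH2 P2=NH2
Op 6: best P0=NH2 P1=NH2 P2=NH2
Op 7: best P0=NH2 P1=NH2 P2=NH0
Op 8: best P0=NH1 P1=NH2 P2=NH0
Op 9: best P0=NH1 P1=NH2 P2=NH0
Op 10: best P0=NH1 P1=NH2 P2=NH0
Op 11: best P0=NH1 P1=NH2 P2=NH0
Op 12: best P0=NH0 P1=NH2 P2=NH0

Answer: P0:NH0 P1:NH2 P2:NH0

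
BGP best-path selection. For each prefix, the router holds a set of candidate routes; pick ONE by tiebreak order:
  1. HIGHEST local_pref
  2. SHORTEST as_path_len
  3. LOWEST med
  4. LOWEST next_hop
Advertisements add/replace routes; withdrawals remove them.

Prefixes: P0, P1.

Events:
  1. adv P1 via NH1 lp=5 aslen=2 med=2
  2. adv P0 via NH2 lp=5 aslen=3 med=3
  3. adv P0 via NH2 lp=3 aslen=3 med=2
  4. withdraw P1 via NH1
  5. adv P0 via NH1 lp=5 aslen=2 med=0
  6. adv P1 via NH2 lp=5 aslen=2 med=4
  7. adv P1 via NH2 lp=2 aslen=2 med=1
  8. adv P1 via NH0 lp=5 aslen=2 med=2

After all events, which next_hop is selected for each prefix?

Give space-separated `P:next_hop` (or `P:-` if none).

Op 1: best P0=- P1=NH1
Op 2: best P0=NH2 P1=NH1
Op 3: best P0=NH2 P1=NH1
Op 4: best P0=NH2 P1=-
Op 5: best P0=NH1 P1=-
Op 6: best P0=NH1 P1=NH2
Op 7: best P0=NH1 P1=NH2
Op 8: best P0=NH1 P1=NH0

Answer: P0:NH1 P1:NH0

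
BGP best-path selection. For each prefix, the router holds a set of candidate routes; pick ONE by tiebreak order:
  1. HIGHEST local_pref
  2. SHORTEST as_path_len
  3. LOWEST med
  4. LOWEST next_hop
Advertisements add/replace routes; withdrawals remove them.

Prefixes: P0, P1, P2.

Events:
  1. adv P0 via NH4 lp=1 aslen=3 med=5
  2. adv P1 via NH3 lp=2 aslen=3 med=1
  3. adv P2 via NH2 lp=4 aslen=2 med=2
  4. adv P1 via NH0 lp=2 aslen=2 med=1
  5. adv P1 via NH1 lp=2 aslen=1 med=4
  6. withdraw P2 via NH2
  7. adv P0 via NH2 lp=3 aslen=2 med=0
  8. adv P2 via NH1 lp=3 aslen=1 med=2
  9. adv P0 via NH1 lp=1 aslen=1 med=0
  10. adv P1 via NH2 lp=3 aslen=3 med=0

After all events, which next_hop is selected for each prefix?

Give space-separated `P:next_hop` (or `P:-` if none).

Op 1: best P0=NH4 P1=- P2=-
Op 2: best P0=NH4 P1=NH3 P2=-
Op 3: best P0=NH4 P1=NH3 P2=NH2
Op 4: best P0=NH4 P1=NH0 P2=NH2
Op 5: best P0=NH4 P1=NH1 P2=NH2
Op 6: best P0=NH4 P1=NH1 P2=-
Op 7: best P0=NH2 P1=NH1 P2=-
Op 8: best P0=NH2 P1=NH1 P2=NH1
Op 9: best P0=NH2 P1=NH1 P2=NH1
Op 10: best P0=NH2 P1=NH2 P2=NH1

Answer: P0:NH2 P1:NH2 P2:NH1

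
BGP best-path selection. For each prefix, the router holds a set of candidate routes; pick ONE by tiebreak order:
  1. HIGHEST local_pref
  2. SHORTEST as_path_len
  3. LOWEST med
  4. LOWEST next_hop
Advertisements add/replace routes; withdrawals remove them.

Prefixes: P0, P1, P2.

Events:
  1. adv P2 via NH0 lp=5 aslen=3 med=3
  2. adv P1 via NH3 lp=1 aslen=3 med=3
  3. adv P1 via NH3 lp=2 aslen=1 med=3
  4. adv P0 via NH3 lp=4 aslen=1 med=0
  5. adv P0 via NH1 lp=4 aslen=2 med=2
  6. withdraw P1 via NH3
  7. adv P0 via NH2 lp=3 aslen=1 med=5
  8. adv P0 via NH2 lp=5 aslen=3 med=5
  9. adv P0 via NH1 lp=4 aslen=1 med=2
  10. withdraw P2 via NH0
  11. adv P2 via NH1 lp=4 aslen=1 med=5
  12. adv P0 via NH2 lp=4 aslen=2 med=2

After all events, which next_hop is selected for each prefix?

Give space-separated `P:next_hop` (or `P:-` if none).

Op 1: best P0=- P1=- P2=NH0
Op 2: best P0=- P1=NH3 P2=NH0
Op 3: best P0=- P1=NH3 P2=NH0
Op 4: best P0=NH3 P1=NH3 P2=NH0
Op 5: best P0=NH3 P1=NH3 P2=NH0
Op 6: best P0=NH3 P1=- P2=NH0
Op 7: best P0=NH3 P1=- P2=NH0
Op 8: best P0=NH2 P1=- P2=NH0
Op 9: best P0=NH2 P1=- P2=NH0
Op 10: best P0=NH2 P1=- P2=-
Op 11: best P0=NH2 P1=- P2=NH1
Op 12: best P0=NH3 P1=- P2=NH1

Answer: P0:NH3 P1:- P2:NH1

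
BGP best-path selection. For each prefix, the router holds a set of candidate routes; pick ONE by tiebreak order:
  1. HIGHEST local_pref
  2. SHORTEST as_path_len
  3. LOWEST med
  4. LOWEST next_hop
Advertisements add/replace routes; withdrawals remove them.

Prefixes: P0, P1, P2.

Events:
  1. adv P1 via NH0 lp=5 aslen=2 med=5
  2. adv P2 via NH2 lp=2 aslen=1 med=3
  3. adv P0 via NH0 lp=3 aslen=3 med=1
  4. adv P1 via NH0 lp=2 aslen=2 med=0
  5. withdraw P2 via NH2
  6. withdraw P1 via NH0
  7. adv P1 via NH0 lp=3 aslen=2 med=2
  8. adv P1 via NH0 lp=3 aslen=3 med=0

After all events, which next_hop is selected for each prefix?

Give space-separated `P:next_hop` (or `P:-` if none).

Op 1: best P0=- P1=NH0 P2=-
Op 2: best P0=- P1=NH0 P2=NH2
Op 3: best P0=NH0 P1=NH0 P2=NH2
Op 4: best P0=NH0 P1=NH0 P2=NH2
Op 5: best P0=NH0 P1=NH0 P2=-
Op 6: best P0=NH0 P1=- P2=-
Op 7: best P0=NH0 P1=NH0 P2=-
Op 8: best P0=NH0 P1=NH0 P2=-

Answer: P0:NH0 P1:NH0 P2:-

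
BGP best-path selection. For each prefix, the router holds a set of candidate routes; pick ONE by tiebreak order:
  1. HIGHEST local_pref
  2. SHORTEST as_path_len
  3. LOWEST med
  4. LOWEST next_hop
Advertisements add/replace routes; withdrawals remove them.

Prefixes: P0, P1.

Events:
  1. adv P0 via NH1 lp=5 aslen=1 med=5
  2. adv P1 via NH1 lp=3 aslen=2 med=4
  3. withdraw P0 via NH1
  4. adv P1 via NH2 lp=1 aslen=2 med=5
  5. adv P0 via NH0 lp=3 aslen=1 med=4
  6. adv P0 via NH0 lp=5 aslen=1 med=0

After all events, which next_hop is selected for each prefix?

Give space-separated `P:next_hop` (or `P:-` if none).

Op 1: best P0=NH1 P1=-
Op 2: best P0=NH1 P1=NH1
Op 3: best P0=- P1=NH1
Op 4: best P0=- P1=NH1
Op 5: best P0=NH0 P1=NH1
Op 6: best P0=NH0 P1=NH1

Answer: P0:NH0 P1:NH1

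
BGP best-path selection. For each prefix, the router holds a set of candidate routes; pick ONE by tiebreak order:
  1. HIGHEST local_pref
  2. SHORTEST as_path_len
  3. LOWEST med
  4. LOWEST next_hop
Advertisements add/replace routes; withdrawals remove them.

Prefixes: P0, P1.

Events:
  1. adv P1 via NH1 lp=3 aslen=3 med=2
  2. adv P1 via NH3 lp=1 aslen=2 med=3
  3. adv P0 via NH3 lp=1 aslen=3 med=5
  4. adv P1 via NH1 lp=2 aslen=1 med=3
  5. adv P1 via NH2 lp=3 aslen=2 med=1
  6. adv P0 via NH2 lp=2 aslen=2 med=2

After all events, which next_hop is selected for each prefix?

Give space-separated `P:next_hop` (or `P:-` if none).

Op 1: best P0=- P1=NH1
Op 2: best P0=- P1=NH1
Op 3: best P0=NH3 P1=NH1
Op 4: best P0=NH3 P1=NH1
Op 5: best P0=NH3 P1=NH2
Op 6: best P0=NH2 P1=NH2

Answer: P0:NH2 P1:NH2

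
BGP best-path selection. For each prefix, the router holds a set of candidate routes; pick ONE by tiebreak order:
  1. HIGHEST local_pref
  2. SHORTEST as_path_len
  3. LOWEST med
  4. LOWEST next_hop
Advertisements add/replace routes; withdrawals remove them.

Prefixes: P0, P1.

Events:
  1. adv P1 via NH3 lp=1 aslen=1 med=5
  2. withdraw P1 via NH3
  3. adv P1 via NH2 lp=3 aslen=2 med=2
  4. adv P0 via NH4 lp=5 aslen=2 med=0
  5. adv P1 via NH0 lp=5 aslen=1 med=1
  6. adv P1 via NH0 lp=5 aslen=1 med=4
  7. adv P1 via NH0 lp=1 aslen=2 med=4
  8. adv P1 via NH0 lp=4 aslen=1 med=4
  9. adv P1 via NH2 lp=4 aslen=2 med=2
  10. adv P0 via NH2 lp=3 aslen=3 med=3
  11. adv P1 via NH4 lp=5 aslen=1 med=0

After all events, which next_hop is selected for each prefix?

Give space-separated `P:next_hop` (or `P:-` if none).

Op 1: best P0=- P1=NH3
Op 2: best P0=- P1=-
Op 3: best P0=- P1=NH2
Op 4: best P0=NH4 P1=NH2
Op 5: best P0=NH4 P1=NH0
Op 6: best P0=NH4 P1=NH0
Op 7: best P0=NH4 P1=NH2
Op 8: best P0=NH4 P1=NH0
Op 9: best P0=NH4 P1=NH0
Op 10: best P0=NH4 P1=NH0
Op 11: best P0=NH4 P1=NH4

Answer: P0:NH4 P1:NH4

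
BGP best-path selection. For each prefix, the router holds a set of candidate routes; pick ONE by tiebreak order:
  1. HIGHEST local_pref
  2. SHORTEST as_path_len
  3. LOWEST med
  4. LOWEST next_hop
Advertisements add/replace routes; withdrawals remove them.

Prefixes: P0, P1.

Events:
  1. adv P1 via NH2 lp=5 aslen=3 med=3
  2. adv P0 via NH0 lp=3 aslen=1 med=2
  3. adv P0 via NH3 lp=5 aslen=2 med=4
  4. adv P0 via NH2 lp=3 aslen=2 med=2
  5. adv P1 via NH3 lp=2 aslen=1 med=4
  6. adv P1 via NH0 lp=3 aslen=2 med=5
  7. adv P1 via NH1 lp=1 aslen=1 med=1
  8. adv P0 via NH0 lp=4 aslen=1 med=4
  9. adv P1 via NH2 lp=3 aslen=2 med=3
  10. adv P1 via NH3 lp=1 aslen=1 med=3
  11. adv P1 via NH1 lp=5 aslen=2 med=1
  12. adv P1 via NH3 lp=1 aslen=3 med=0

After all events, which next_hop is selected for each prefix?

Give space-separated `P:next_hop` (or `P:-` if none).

Answer: P0:NH3 P1:NH1

Derivation:
Op 1: best P0=- P1=NH2
Op 2: best P0=NH0 P1=NH2
Op 3: best P0=NH3 P1=NH2
Op 4: best P0=NH3 P1=NH2
Op 5: best P0=NH3 P1=NH2
Op 6: best P0=NH3 P1=NH2
Op 7: best P0=NH3 P1=NH2
Op 8: best P0=NH3 P1=NH2
Op 9: best P0=NH3 P1=NH2
Op 10: best P0=NH3 P1=NH2
Op 11: best P0=NH3 P1=NH1
Op 12: best P0=NH3 P1=NH1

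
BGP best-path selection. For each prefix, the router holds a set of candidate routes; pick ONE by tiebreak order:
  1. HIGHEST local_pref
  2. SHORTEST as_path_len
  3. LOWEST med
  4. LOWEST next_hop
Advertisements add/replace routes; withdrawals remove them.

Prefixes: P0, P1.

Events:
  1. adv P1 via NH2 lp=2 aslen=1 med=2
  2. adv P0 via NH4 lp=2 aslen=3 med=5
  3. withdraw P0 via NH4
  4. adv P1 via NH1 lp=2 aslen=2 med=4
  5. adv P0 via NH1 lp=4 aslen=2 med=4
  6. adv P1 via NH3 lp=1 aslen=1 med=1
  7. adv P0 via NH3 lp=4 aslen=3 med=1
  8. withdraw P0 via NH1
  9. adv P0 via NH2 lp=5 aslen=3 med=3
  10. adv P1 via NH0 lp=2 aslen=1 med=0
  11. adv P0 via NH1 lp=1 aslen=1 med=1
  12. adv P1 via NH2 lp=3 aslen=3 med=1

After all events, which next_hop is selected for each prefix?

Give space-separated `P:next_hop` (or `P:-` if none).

Answer: P0:NH2 P1:NH2

Derivation:
Op 1: best P0=- P1=NH2
Op 2: best P0=NH4 P1=NH2
Op 3: best P0=- P1=NH2
Op 4: best P0=- P1=NH2
Op 5: best P0=NH1 P1=NH2
Op 6: best P0=NH1 P1=NH2
Op 7: best P0=NH1 P1=NH2
Op 8: best P0=NH3 P1=NH2
Op 9: best P0=NH2 P1=NH2
Op 10: best P0=NH2 P1=NH0
Op 11: best P0=NH2 P1=NH0
Op 12: best P0=NH2 P1=NH2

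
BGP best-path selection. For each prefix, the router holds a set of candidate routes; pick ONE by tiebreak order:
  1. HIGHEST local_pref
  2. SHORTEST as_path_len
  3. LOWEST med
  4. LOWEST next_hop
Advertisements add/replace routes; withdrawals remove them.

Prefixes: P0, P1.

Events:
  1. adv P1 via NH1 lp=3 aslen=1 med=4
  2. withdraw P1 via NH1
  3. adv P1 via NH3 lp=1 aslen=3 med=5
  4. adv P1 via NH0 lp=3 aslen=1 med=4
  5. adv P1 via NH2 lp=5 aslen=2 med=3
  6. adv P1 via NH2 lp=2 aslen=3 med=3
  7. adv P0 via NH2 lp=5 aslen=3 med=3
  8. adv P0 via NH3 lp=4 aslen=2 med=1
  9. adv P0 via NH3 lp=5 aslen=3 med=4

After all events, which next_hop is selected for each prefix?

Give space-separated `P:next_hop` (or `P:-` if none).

Answer: P0:NH2 P1:NH0

Derivation:
Op 1: best P0=- P1=NH1
Op 2: best P0=- P1=-
Op 3: best P0=- P1=NH3
Op 4: best P0=- P1=NH0
Op 5: best P0=- P1=NH2
Op 6: best P0=- P1=NH0
Op 7: best P0=NH2 P1=NH0
Op 8: best P0=NH2 P1=NH0
Op 9: best P0=NH2 P1=NH0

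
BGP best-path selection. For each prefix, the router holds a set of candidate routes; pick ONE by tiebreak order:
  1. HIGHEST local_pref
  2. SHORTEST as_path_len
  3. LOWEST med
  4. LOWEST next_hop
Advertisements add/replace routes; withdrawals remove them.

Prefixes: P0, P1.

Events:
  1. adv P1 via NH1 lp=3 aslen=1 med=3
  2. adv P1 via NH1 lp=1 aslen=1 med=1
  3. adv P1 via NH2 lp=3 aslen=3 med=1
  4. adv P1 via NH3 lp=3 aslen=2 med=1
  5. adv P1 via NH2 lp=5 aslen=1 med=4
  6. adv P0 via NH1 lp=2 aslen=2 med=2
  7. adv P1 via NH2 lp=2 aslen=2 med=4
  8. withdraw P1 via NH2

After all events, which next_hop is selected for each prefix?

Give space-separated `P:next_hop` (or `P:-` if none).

Op 1: best P0=- P1=NH1
Op 2: best P0=- P1=NH1
Op 3: best P0=- P1=NH2
Op 4: best P0=- P1=NH3
Op 5: best P0=- P1=NH2
Op 6: best P0=NH1 P1=NH2
Op 7: best P0=NH1 P1=NH3
Op 8: best P0=NH1 P1=NH3

Answer: P0:NH1 P1:NH3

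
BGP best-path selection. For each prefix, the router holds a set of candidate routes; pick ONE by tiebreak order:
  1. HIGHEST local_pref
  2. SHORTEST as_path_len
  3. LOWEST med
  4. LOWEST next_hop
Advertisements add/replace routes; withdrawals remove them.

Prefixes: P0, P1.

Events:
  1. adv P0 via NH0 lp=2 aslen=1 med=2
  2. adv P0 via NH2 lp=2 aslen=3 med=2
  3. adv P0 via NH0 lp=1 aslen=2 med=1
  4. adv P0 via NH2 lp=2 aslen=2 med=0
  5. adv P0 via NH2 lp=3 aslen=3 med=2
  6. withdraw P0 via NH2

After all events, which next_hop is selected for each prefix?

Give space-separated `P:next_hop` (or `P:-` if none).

Op 1: best P0=NH0 P1=-
Op 2: best P0=NH0 P1=-
Op 3: best P0=NH2 P1=-
Op 4: best P0=NH2 P1=-
Op 5: best P0=NH2 P1=-
Op 6: best P0=NH0 P1=-

Answer: P0:NH0 P1:-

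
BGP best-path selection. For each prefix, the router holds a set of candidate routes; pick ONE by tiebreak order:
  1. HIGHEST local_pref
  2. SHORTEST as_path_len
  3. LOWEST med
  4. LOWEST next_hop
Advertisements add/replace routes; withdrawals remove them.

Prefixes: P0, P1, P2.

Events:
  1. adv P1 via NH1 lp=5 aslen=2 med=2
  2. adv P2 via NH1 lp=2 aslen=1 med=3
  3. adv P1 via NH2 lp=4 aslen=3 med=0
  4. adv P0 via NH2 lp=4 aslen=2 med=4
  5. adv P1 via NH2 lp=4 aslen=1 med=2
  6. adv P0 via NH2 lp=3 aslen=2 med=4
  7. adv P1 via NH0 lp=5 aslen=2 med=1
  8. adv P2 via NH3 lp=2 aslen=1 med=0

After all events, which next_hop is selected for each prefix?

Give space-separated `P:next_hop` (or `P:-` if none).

Answer: P0:NH2 P1:NH0 P2:NH3

Derivation:
Op 1: best P0=- P1=NH1 P2=-
Op 2: best P0=- P1=NH1 P2=NH1
Op 3: best P0=- P1=NH1 P2=NH1
Op 4: best P0=NH2 P1=NH1 P2=NH1
Op 5: best P0=NH2 P1=NH1 P2=NH1
Op 6: best P0=NH2 P1=NH1 P2=NH1
Op 7: best P0=NH2 P1=NH0 P2=NH1
Op 8: best P0=NH2 P1=NH0 P2=NH3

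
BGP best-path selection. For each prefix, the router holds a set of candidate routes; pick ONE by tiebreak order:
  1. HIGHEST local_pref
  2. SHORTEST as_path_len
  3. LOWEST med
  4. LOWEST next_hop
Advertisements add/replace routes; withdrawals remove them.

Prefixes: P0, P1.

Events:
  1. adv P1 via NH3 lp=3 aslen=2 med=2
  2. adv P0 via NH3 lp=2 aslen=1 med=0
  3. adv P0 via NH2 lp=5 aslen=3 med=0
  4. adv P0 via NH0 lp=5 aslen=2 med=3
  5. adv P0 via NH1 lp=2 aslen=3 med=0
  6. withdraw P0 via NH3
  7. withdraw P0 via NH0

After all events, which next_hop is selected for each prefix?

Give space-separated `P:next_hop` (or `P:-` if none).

Answer: P0:NH2 P1:NH3

Derivation:
Op 1: best P0=- P1=NH3
Op 2: best P0=NH3 P1=NH3
Op 3: best P0=NH2 P1=NH3
Op 4: best P0=NH0 P1=NH3
Op 5: best P0=NH0 P1=NH3
Op 6: best P0=NH0 P1=NH3
Op 7: best P0=NH2 P1=NH3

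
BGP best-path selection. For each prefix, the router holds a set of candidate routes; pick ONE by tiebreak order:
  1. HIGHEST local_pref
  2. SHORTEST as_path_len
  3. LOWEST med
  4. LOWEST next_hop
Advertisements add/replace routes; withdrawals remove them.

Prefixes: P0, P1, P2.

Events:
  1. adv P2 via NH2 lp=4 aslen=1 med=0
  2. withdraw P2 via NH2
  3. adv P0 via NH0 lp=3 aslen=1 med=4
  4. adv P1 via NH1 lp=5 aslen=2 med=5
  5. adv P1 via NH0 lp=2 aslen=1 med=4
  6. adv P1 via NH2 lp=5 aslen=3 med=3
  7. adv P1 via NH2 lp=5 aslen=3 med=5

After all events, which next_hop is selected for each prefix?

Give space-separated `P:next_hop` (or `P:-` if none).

Op 1: best P0=- P1=- P2=NH2
Op 2: best P0=- P1=- P2=-
Op 3: best P0=NH0 P1=- P2=-
Op 4: best P0=NH0 P1=NH1 P2=-
Op 5: best P0=NH0 P1=NH1 P2=-
Op 6: best P0=NH0 P1=NH1 P2=-
Op 7: best P0=NH0 P1=NH1 P2=-

Answer: P0:NH0 P1:NH1 P2:-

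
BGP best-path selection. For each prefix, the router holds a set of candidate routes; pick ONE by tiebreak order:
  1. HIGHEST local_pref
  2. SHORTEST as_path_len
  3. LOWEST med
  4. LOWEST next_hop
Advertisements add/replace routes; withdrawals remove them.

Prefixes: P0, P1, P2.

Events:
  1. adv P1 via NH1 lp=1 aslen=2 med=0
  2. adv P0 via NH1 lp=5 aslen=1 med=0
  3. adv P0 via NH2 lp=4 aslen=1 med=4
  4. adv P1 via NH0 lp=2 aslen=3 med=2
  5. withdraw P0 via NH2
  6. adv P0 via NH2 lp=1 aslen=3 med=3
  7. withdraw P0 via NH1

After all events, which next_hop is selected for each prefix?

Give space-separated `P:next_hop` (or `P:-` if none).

Op 1: best P0=- P1=NH1 P2=-
Op 2: best P0=NH1 P1=NH1 P2=-
Op 3: best P0=NH1 P1=NH1 P2=-
Op 4: best P0=NH1 P1=NH0 P2=-
Op 5: best P0=NH1 P1=NH0 P2=-
Op 6: best P0=NH1 P1=NH0 P2=-
Op 7: best P0=NH2 P1=NH0 P2=-

Answer: P0:NH2 P1:NH0 P2:-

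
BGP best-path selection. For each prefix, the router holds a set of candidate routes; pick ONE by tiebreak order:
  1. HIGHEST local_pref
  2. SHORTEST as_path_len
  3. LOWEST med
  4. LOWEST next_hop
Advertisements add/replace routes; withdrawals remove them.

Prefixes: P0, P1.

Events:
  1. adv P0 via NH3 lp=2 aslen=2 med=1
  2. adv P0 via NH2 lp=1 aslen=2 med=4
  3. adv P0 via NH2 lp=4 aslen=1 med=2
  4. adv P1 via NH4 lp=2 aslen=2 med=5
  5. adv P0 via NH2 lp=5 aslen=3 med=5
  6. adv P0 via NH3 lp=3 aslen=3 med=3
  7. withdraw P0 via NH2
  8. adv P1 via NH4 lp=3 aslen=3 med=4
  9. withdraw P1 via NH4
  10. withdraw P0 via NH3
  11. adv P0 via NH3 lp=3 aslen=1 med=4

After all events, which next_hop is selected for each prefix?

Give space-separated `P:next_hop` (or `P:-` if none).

Op 1: best P0=NH3 P1=-
Op 2: best P0=NH3 P1=-
Op 3: best P0=NH2 P1=-
Op 4: best P0=NH2 P1=NH4
Op 5: best P0=NH2 P1=NH4
Op 6: best P0=NH2 P1=NH4
Op 7: best P0=NH3 P1=NH4
Op 8: best P0=NH3 P1=NH4
Op 9: best P0=NH3 P1=-
Op 10: best P0=- P1=-
Op 11: best P0=NH3 P1=-

Answer: P0:NH3 P1:-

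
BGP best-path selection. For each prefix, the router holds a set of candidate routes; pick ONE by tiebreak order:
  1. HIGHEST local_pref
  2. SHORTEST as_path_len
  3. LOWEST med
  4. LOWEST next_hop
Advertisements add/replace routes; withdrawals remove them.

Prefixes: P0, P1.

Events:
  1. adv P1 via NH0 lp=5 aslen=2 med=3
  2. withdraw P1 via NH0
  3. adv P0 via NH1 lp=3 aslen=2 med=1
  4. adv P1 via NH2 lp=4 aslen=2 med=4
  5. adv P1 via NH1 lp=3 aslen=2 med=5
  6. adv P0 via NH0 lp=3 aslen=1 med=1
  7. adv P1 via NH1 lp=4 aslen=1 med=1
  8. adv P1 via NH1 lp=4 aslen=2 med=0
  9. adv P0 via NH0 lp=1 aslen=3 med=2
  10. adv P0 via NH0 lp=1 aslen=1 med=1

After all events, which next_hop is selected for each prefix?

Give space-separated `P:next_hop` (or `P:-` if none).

Answer: P0:NH1 P1:NH1

Derivation:
Op 1: best P0=- P1=NH0
Op 2: best P0=- P1=-
Op 3: best P0=NH1 P1=-
Op 4: best P0=NH1 P1=NH2
Op 5: best P0=NH1 P1=NH2
Op 6: best P0=NH0 P1=NH2
Op 7: best P0=NH0 P1=NH1
Op 8: best P0=NH0 P1=NH1
Op 9: best P0=NH1 P1=NH1
Op 10: best P0=NH1 P1=NH1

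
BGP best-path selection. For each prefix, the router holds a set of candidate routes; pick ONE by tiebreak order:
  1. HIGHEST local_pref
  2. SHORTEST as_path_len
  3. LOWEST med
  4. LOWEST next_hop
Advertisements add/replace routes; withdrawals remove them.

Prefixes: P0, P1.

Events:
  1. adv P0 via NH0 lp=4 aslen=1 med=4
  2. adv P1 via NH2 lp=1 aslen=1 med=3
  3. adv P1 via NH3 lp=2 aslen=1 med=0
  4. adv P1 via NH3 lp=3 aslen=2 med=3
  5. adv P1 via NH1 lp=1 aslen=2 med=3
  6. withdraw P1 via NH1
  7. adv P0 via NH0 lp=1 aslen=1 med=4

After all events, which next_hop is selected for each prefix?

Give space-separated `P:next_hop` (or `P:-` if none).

Answer: P0:NH0 P1:NH3

Derivation:
Op 1: best P0=NH0 P1=-
Op 2: best P0=NH0 P1=NH2
Op 3: best P0=NH0 P1=NH3
Op 4: best P0=NH0 P1=NH3
Op 5: best P0=NH0 P1=NH3
Op 6: best P0=NH0 P1=NH3
Op 7: best P0=NH0 P1=NH3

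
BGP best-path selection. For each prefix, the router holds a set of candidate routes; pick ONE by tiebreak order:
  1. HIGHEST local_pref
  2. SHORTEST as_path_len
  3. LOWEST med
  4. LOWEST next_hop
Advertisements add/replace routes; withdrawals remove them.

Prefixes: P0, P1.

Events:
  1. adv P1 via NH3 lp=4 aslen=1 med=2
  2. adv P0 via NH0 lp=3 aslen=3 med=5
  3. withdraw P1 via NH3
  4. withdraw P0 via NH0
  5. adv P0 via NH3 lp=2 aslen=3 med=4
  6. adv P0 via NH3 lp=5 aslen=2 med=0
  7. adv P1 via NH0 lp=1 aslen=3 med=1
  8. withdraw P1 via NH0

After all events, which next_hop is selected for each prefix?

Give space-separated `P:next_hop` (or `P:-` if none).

Answer: P0:NH3 P1:-

Derivation:
Op 1: best P0=- P1=NH3
Op 2: best P0=NH0 P1=NH3
Op 3: best P0=NH0 P1=-
Op 4: best P0=- P1=-
Op 5: best P0=NH3 P1=-
Op 6: best P0=NH3 P1=-
Op 7: best P0=NH3 P1=NH0
Op 8: best P0=NH3 P1=-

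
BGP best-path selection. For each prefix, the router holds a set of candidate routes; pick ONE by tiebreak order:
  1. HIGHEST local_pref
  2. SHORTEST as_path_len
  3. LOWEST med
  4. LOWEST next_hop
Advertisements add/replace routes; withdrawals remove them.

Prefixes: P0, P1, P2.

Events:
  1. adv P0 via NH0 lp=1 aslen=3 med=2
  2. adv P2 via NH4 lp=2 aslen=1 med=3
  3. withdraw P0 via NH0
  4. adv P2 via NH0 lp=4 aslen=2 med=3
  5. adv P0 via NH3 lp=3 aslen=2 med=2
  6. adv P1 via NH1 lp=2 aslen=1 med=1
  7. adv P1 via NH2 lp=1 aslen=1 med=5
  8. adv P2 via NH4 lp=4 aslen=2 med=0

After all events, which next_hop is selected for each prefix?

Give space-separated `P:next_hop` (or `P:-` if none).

Answer: P0:NH3 P1:NH1 P2:NH4

Derivation:
Op 1: best P0=NH0 P1=- P2=-
Op 2: best P0=NH0 P1=- P2=NH4
Op 3: best P0=- P1=- P2=NH4
Op 4: best P0=- P1=- P2=NH0
Op 5: best P0=NH3 P1=- P2=NH0
Op 6: best P0=NH3 P1=NH1 P2=NH0
Op 7: best P0=NH3 P1=NH1 P2=NH0
Op 8: best P0=NH3 P1=NH1 P2=NH4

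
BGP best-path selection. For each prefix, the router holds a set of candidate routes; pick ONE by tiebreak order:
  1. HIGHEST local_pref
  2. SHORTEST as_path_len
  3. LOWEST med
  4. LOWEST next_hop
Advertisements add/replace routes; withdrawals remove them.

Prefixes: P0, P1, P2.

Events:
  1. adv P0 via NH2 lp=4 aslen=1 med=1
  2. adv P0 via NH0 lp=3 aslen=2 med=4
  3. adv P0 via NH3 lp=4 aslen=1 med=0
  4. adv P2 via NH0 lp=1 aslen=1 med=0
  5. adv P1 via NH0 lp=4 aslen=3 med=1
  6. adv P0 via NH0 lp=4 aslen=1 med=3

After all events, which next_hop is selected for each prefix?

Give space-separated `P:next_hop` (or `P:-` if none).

Op 1: best P0=NH2 P1=- P2=-
Op 2: best P0=NH2 P1=- P2=-
Op 3: best P0=NH3 P1=- P2=-
Op 4: best P0=NH3 P1=- P2=NH0
Op 5: best P0=NH3 P1=NH0 P2=NH0
Op 6: best P0=NH3 P1=NH0 P2=NH0

Answer: P0:NH3 P1:NH0 P2:NH0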